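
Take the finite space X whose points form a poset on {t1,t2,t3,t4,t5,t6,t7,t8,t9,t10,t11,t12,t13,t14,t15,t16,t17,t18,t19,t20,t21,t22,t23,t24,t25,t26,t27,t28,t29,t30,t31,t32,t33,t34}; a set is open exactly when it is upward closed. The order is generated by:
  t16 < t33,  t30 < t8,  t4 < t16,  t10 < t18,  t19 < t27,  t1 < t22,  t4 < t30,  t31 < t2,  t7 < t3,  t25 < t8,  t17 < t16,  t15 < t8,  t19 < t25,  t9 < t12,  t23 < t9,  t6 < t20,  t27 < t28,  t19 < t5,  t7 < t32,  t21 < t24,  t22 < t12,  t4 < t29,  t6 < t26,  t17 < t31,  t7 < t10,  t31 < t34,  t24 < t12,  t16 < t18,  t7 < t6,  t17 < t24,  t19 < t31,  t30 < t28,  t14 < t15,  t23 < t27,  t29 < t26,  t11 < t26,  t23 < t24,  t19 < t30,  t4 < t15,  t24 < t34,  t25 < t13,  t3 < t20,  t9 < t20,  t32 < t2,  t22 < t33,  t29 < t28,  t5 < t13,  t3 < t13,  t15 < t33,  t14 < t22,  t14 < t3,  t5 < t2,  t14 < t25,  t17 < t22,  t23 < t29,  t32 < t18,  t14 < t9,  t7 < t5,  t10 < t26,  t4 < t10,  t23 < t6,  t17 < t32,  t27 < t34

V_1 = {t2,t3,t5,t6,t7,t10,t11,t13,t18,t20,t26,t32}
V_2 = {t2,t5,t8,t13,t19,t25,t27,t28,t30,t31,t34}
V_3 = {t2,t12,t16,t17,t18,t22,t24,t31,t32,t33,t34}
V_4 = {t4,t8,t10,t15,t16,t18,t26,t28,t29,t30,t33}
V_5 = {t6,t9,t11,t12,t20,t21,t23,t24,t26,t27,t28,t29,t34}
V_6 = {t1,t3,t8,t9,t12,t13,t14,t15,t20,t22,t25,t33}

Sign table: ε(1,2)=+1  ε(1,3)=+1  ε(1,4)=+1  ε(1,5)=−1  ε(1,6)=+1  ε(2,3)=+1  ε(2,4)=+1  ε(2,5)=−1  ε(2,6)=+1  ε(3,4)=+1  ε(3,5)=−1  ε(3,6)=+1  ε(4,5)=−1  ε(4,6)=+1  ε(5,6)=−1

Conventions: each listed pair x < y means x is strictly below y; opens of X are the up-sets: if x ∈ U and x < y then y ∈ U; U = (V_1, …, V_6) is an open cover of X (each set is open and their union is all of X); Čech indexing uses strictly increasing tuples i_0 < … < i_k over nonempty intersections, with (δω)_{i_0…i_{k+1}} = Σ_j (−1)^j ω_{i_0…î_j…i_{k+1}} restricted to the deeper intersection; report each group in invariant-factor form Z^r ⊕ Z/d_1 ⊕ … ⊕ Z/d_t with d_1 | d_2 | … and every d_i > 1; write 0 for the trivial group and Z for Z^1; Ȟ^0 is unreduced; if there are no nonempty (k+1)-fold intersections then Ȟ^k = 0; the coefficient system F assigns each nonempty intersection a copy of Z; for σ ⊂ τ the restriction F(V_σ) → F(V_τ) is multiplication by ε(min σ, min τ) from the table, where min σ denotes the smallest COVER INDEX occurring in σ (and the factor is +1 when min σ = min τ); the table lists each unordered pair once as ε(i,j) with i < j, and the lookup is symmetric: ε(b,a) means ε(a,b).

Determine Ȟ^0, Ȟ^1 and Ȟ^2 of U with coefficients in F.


nerve of the cover:
  V12={t2,t5,t13} V13={t2,t18,t32} V14={t10,t18,t26} V15={t6,t11,t20,t26} V16={t3,t13,t20} V23={t2,t31,t34} V24={t8,t28,t30} V25={t27,t28,t34} V26={t8,t13,t25} V34={t16,t18,t33} V35={t12,t24,t34} V36={t12,t22,t33} V45={t26,t28,t29} V46={t8,t15,t33} V56={t9,t12,t20}
  V123={t2} V126={t13} V134={t18} V145={t26} V156={t20} V235={t34} V245={t28} V246={t8} V346={t33} V356={t12}
C dims 6,15,10; δ0: rk 5, SNF 1^5; δ1: rk 10, SNF 1^9·2
Ȟ^0 = (6 − 5) − 0 = 1, so Ȟ^0 ≅ Z
Ȟ^1 = (15 − 10) − 5 = 0, so Ȟ^1 ≅ 0
Ȟ^2 = (10 − 0) − 10 = 0 plus torsion [2], so Ȟ^2 ≅ Z/2

Ȟ^0 ≅ Z; Ȟ^1 ≅ 0; Ȟ^2 ≅ Z/2


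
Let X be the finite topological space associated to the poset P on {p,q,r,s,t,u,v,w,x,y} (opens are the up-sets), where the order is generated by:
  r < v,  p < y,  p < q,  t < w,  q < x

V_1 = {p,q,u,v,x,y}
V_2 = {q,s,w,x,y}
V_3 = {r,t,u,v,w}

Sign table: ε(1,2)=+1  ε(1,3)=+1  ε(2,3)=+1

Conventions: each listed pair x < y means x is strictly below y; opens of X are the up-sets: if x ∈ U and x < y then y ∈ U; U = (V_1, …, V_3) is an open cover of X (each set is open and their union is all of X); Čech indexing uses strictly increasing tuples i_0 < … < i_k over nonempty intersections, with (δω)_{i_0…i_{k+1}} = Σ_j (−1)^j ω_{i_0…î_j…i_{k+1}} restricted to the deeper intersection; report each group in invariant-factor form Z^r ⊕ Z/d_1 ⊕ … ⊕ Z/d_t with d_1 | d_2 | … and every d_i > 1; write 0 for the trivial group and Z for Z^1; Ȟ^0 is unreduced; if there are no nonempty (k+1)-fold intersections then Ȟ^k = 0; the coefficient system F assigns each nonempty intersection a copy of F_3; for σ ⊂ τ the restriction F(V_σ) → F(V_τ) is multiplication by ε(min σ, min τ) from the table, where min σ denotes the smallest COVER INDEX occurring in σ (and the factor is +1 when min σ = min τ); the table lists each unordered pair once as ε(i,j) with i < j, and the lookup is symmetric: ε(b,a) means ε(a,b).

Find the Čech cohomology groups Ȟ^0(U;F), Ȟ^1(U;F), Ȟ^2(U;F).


nerve of the cover:
  V12={q,x,y} V13={u,v} V23={w}
C dims 3,3; δ0: rk_F3 2
Ȟ^0 = (3 − 2) − 0 = 1, so Ȟ^0 ≅ Z/3
Ȟ^1 = (3 − 0) − 2 = 1, so Ȟ^1 ≅ Z/3
Ȟ^2 = (0 − 0) − 0 = 0, so Ȟ^2 ≅ 0

Ȟ^0(U;F) ≅ Z/3,  Ȟ^1(U;F) ≅ Z/3,  Ȟ^2(U;F) ≅ 0


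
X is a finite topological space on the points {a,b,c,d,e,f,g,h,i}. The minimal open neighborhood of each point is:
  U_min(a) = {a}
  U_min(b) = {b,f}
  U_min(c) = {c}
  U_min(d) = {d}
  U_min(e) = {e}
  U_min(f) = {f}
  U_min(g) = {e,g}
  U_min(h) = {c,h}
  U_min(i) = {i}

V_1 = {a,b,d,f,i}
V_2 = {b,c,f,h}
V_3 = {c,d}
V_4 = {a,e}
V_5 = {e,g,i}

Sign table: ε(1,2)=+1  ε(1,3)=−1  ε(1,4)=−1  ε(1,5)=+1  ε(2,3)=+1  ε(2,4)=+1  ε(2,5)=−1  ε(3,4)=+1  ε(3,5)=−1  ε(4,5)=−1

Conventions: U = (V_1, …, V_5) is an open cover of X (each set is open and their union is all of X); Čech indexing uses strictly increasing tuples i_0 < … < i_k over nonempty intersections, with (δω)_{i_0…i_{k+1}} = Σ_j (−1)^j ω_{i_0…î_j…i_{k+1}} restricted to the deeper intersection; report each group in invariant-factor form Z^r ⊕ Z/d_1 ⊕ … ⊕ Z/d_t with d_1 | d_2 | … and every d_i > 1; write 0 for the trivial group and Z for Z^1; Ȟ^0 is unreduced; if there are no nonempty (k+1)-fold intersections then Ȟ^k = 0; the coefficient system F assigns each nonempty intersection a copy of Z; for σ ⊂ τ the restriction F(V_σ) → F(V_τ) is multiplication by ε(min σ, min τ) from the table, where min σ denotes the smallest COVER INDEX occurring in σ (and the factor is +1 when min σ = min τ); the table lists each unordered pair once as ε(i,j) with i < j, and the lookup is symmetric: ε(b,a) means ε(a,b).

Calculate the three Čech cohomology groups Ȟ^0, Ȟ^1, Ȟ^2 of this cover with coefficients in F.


intersection data:
  V12={b,f} V13={d} V14={a} V15={i} V23={c} V45={e}
C dims 5,6; δ0: rk 5, SNF 1^4·2
Ȟ^0 = (5 − 5) − 0 = 0, so Ȟ^0 ≅ 0
Ȟ^1 = (6 − 0) − 5 = 1 plus torsion [2], so Ȟ^1 ≅ Z ⊕ Z/2
Ȟ^2 = (0 − 0) − 0 = 0, so Ȟ^2 ≅ 0

Ȟ^0 ≅ 0,  Ȟ^1 ≅ Z ⊕ Z/2,  Ȟ^2 ≅ 0


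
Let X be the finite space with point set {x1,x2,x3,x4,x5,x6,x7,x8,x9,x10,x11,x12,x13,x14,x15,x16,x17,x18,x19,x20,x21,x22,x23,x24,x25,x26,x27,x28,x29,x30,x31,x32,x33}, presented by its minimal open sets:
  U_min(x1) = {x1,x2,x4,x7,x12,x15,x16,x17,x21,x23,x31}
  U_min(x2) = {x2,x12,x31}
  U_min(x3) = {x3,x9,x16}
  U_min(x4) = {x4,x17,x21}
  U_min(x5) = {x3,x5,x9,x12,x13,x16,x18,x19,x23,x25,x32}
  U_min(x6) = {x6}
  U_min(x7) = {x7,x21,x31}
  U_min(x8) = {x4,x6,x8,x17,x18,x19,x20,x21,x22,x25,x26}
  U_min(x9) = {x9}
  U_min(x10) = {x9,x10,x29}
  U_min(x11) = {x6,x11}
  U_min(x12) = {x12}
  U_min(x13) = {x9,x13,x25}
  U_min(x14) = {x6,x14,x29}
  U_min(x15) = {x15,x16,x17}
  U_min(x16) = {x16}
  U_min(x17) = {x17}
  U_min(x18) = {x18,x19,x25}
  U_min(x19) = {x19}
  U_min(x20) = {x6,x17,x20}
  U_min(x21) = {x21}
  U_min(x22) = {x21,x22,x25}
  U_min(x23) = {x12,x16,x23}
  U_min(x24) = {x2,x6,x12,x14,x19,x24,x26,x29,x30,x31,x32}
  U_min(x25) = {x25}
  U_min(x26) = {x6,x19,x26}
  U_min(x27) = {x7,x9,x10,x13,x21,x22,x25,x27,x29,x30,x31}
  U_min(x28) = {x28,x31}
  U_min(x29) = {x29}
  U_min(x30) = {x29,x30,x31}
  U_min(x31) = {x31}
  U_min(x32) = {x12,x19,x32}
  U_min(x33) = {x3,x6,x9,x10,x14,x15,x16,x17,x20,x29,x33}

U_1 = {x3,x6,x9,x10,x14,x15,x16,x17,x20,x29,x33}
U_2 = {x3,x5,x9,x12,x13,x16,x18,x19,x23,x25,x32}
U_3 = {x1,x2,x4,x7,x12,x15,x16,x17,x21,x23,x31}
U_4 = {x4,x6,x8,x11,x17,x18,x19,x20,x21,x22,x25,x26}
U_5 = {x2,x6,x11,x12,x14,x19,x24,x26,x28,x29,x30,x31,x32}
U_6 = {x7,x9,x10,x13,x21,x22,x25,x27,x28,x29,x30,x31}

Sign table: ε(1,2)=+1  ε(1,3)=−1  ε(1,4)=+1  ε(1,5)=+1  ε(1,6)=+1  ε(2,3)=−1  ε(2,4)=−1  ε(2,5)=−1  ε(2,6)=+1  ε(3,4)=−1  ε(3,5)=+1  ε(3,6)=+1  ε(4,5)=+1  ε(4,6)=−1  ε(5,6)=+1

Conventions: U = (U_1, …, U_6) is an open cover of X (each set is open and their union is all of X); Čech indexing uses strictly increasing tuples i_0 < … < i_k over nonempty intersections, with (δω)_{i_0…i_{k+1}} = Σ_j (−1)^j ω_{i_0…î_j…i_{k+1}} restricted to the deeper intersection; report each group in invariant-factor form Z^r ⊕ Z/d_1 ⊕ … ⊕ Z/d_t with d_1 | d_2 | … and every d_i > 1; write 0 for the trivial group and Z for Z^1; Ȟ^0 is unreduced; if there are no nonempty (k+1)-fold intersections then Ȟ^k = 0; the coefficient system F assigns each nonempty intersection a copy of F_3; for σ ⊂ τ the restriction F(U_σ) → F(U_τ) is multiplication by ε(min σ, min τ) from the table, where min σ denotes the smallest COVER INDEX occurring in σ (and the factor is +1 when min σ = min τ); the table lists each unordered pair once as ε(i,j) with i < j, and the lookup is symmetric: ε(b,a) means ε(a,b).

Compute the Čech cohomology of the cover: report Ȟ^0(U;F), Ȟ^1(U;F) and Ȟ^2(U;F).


Ȟ^0 ≅ 0; Ȟ^1 ≅ 0; Ȟ^2 ≅ Z/3

cover nerve:
  U12={x3,x9,x16} U13={x15,x16,x17} U14={x6,x17,x20} U15={x6,x14,x29} U16={x9,x10,x29} U23={x12,x16,x23} U24={x18,x19,x25} U25={x12,x19,x32} U26={x9,x13,x25} U34={x4,x17,x21} U35={x2,x12,x31} U36={x7,x21,x31} U45={x6,x11,x19,x26} U46={x21,x22,x25} U56={x28,x29,x30,x31}
  U123={x16} U126={x9} U134={x17} U145={x6} U156={x29} U235={x12} U245={x19} U246={x25} U346={x21} U356={x31}
C dims 6,15,10; δ0: rk_F3 6; δ1: rk_F3 9
Ȟ^0: (6−6)−0=0 ⇒ 0
Ȟ^1: (15−9)−6=0 ⇒ 0
Ȟ^2: (10−0)−9=1 ⇒ Z/3


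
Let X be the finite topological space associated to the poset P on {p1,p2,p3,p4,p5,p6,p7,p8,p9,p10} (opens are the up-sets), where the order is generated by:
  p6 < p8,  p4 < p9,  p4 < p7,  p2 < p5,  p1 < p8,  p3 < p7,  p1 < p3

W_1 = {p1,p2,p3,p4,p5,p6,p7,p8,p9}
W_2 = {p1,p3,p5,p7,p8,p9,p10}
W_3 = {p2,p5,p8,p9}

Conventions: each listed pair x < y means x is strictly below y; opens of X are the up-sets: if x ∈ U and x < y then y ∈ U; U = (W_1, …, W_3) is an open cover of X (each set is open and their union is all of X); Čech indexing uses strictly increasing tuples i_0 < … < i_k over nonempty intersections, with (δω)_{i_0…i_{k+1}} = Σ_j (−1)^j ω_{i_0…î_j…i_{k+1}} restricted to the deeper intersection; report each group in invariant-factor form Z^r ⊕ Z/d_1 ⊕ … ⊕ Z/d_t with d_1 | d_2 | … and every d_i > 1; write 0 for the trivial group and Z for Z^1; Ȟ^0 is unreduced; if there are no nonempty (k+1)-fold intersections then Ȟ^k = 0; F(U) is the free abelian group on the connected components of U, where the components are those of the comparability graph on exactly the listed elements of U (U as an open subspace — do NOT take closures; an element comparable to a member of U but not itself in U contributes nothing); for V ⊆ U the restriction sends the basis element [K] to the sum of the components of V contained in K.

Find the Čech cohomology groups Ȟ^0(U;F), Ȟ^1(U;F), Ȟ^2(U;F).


cover nerve:
  W12={p1,p3,p5,p7,p8,p9} W13={p2,p5,p8,p9} W23={p5,p8,p9}
  W123={p5,p8,p9}
components per intersection:
  W1: {p1,p3,p4,p6,p7,p8,p9} {p2,p5}
  W2: {p1,p3,p7,p8} {p5} {p9} {p10}
  W3: {p2,p5} {p8} {p9}
  W12: {p1,p3,p7,p8} {p5} {p9}
  W13: {p2,p5} {p8} {p9}
  W23: {p5} {p8} {p9}
  W123: {p5} {p8} {p9}
C dims 9,9,3; δ0: rk 6, SNF 1^6; δ1: rk 3, SNF 1^3
Ȟ^0: (9−6)−0=3 ⇒ Z^3
Ȟ^1: (9−3)−6=0 ⇒ 0
Ȟ^2: (3−0)−3=0 ⇒ 0

Ȟ^0 ≅ Z^3; Ȟ^1 ≅ 0; Ȟ^2 ≅ 0


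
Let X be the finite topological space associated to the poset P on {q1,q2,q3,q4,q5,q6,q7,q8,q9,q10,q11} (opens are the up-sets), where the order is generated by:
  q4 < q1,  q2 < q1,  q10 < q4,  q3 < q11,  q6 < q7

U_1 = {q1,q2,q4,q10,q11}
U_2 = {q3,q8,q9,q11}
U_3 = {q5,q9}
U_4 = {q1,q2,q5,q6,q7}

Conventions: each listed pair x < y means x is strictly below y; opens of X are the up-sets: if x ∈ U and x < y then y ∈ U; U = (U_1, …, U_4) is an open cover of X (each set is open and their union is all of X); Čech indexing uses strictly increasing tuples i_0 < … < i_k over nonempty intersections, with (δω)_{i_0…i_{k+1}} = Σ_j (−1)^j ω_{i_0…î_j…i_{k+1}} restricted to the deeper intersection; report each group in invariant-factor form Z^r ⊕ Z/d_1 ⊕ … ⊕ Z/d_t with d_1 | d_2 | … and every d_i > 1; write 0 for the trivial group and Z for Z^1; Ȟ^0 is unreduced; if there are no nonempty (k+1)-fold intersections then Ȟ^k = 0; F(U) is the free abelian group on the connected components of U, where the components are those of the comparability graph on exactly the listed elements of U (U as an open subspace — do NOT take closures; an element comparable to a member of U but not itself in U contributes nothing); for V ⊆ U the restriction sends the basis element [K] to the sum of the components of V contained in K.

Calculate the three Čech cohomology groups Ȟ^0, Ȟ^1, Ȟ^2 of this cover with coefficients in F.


Ȟ^0 ≅ Z^6, Ȟ^1 ≅ 0 and Ȟ^2 ≅ 0

nerve of the cover:
  U12={q11} U14={q1,q2} U23={q9} U34={q5}
components per intersection:
  U1: {q1,q2,q4,q10} {q11}
  U2: {q3,q11} {q8} {q9}
  U3: {q5} {q9}
  U4: {q1,q2} {q5} {q6,q7}
  U12: {q11}
  U14: {q1,q2}
  U23: {q9}
  U34: {q5}
C dims 10,4; δ0: rk 4, SNF 1^4
Ȟ^0 = (10 − 4) − 0 = 6, so Ȟ^0 ≅ Z^6
Ȟ^1 = (4 − 0) − 4 = 0, so Ȟ^1 ≅ 0
Ȟ^2 = (0 − 0) − 0 = 0, so Ȟ^2 ≅ 0


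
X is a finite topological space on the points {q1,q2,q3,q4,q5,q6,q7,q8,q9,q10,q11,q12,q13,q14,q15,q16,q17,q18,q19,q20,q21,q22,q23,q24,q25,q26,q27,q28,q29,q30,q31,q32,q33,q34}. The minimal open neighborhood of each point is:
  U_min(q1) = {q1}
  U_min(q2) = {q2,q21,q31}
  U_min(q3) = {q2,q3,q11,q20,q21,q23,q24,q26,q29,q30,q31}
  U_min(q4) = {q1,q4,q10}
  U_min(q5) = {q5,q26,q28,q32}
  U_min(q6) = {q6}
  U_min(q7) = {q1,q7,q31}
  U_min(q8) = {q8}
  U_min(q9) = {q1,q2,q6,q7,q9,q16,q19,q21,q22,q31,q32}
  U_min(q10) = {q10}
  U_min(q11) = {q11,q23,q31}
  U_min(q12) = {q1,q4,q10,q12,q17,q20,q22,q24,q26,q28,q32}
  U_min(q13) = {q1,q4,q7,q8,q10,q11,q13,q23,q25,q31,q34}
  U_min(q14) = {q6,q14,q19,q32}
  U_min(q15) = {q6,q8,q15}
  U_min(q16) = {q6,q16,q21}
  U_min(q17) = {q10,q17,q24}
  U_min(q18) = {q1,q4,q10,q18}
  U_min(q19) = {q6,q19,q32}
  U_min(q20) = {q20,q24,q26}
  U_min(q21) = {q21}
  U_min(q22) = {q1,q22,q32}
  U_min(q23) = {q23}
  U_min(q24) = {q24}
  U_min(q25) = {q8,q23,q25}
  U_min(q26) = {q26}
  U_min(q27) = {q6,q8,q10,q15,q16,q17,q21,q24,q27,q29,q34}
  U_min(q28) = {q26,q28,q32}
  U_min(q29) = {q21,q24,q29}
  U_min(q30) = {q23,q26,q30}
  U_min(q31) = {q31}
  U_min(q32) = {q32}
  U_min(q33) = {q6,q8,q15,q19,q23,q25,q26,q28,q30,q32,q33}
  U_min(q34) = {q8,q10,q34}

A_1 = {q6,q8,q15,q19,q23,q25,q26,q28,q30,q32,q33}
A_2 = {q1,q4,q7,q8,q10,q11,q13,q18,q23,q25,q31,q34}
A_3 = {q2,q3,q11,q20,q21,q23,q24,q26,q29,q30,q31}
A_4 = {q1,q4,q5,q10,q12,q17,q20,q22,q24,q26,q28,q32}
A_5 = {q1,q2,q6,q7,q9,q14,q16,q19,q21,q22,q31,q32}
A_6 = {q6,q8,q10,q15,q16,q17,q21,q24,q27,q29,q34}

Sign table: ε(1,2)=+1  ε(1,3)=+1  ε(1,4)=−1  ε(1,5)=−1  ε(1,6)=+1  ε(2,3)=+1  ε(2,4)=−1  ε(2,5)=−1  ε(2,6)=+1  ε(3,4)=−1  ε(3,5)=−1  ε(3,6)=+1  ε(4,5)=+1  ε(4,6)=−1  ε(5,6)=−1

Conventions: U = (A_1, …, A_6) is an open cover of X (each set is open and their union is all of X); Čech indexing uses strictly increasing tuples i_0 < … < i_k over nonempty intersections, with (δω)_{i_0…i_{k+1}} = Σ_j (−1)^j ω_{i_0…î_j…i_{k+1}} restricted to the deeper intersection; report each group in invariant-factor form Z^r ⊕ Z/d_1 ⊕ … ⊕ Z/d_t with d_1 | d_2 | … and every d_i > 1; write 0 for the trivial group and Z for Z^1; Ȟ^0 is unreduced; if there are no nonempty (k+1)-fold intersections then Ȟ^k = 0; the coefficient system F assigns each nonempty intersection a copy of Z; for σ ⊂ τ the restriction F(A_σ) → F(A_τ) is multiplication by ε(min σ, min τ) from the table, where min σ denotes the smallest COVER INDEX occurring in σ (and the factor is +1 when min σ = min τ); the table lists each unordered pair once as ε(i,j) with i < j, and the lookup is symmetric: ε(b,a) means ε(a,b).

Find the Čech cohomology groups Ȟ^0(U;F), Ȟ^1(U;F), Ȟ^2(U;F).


nerve simplices:
  A12={q8,q23,q25} A13={q23,q26,q30} A14={q26,q28,q32} A15={q6,q19,q32} A16={q6,q8,q15} A23={q11,q23,q31} A24={q1,q4,q10} A25={q1,q7,q31} A26={q8,q10,q34} A34={q20,q24,q26} A35={q2,q21,q31} A36={q21,q24,q29} A45={q1,q22,q32} A46={q10,q17,q24} A56={q6,q16,q21}
  A123={q23} A126={q8} A134={q26} A145={q32} A156={q6} A235={q31} A245={q1} A246={q10} A346={q24} A356={q21}
C dims 6,15,10; δ0: rk 5, SNF 1^5; δ1: rk 10, SNF 1^9·2
degree 0: 6−5−0 = 1 → Ȟ^0 ≅ Z
degree 1: 15−10−5 = 0 → Ȟ^1 ≅ 0
degree 2: 10−0−10 = 0 plus torsion [2] → Ȟ^2 ≅ Z/2

Ȟ^0 ≅ Z, Ȟ^1 ≅ 0, Ȟ^2 ≅ Z/2


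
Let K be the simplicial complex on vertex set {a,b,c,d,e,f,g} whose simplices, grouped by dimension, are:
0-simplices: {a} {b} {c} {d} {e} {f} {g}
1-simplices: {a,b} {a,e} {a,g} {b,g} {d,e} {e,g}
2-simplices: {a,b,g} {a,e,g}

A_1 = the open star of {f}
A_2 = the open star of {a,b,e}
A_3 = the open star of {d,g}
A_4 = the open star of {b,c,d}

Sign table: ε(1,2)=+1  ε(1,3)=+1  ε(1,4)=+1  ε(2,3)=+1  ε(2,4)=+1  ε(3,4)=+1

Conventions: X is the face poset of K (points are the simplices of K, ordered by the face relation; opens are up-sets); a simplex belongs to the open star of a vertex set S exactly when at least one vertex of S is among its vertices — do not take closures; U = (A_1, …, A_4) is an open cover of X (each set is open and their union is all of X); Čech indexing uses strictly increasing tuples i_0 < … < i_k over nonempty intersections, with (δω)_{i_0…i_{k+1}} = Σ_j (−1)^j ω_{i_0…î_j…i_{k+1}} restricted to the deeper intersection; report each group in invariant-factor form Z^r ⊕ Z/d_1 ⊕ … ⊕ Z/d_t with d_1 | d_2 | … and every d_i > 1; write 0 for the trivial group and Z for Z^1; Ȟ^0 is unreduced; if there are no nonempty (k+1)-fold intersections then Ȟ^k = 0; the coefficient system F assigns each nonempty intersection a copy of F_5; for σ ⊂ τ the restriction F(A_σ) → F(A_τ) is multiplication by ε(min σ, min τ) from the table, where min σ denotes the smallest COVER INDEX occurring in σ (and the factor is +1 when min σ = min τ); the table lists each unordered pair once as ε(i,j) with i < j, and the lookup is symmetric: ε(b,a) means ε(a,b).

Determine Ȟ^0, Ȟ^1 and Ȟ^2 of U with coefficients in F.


cover nerve:
  A1={{f}} A2={{a},{b},{e},{a,b},{a,e},{a,g},{b,g},{d,e},{e,g},{a,b,g},{a,e,g}} A3={{d},{g},{a,g},{b,g},{d,e},{e,g},{a,b,g},{a,e,g}} A4={{b},{c},{d},{a,b},{b,g},{d,e},{a,b,g}}
  A23={{a,g},{b,g},{d,e},{e,g},{a,b,g},{a,e,g}} A24={{b},{a,b},{b,g},{d,e},{a,b,g}} A34={{d},{b,g},{d,e},{a,b,g}}
  A234={{b,g},{d,e},{a,b,g}}
C dims 4,3,1; δ0: rk_F5 2; δ1: rk_F5 1
Ȟ^0: (4−2)−0=2 ⇒ Z/5 ⊕ Z/5
Ȟ^1: (3−1)−2=0 ⇒ 0
Ȟ^2: (1−0)−1=0 ⇒ 0

Ȟ^0(U;F) ≅ Z/5 ⊕ Z/5,  Ȟ^1(U;F) ≅ 0,  Ȟ^2(U;F) ≅ 0


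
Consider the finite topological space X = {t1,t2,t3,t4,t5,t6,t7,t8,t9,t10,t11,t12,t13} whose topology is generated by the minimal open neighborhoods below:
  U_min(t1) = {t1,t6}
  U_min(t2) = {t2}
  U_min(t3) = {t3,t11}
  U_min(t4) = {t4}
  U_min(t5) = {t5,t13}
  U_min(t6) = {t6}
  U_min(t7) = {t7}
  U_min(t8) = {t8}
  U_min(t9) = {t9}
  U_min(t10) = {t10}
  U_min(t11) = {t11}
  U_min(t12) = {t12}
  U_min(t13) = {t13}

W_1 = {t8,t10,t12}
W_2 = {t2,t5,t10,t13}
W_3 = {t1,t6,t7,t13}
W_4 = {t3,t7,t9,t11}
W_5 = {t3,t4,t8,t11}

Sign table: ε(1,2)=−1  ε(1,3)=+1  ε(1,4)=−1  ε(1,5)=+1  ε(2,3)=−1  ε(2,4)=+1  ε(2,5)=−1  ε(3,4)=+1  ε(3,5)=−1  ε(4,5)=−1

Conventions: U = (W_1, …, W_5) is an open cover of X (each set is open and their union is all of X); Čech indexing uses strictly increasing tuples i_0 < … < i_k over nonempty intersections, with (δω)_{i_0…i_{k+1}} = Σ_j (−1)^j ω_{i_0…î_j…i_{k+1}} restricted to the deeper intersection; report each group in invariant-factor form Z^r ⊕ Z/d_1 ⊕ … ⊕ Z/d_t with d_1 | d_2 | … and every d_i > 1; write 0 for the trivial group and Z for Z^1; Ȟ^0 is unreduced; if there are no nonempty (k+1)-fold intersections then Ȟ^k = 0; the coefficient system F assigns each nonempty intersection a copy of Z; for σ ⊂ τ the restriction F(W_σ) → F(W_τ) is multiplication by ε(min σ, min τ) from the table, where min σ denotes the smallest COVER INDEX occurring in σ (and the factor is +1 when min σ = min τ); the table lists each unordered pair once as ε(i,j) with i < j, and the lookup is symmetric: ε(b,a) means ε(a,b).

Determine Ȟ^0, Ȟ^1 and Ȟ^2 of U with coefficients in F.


nerve of the cover:
  W12={t10} W15={t8} W23={t13} W34={t7} W45={t3,t11}
C dims 5,5; δ0: rk 5, SNF 1^4·2
Ȟ^0 = (5 − 5) − 0 = 0, so Ȟ^0 ≅ 0
Ȟ^1 = (5 − 0) − 5 = 0 plus torsion [2], so Ȟ^1 ≅ Z/2
Ȟ^2 = (0 − 0) − 0 = 0, so Ȟ^2 ≅ 0

Ȟ^0 ≅ 0; Ȟ^1 ≅ Z/2; Ȟ^2 ≅ 0


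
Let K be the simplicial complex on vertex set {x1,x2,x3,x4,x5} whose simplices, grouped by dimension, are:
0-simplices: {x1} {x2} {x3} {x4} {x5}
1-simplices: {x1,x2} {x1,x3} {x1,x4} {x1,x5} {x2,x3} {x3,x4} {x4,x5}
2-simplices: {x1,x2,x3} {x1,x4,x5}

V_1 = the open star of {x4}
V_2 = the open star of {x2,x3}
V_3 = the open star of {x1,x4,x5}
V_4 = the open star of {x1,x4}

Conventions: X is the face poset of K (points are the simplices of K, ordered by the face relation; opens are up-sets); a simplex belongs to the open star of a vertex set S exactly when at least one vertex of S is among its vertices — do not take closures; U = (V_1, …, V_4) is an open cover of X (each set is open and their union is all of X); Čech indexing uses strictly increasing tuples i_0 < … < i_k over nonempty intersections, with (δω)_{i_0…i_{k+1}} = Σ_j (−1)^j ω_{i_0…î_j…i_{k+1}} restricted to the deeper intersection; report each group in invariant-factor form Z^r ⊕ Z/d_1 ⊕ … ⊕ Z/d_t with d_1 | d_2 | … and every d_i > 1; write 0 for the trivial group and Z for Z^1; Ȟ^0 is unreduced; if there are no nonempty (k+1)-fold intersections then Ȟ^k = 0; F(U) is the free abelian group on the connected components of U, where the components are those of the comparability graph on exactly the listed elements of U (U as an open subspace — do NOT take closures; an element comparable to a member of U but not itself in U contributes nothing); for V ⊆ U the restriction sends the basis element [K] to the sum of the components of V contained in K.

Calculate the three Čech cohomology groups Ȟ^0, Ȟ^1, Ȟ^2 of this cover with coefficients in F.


Ȟ^0(U;F) ≅ Z, Ȟ^1(U;F) ≅ Z and Ȟ^2(U;F) ≅ 0

cover nerve:
  V1={{x4},{x1,x4},{x3,x4},{x4,x5},{x1,x4,x5}} V2={{x2},{x3},{x1,x2},{x1,x3},{x2,x3},{x3,x4},{x1,x2,x3}} V3={{x1},{x4},{x5},{x1,x2},{x1,x3},{x1,x4},{x1,x5},{x3,x4},{x4,x5},{x1,x2,x3},{x1,x4,x5}} V4={{x1},{x4},{x1,x2},{x1,x3},{x1,x4},{x1,x5},{x3,x4},{x4,x5},{x1,x2,x3},{x1,x4,x5}}
  V12={{x3,x4}} V13={{x4},{x1,x4},{x3,x4},{x4,x5},{x1,x4,x5}} V14={{x4},{x1,x4},{x3,x4},{x4,x5},{x1,x4,x5}} V23={{x1,x2},{x1,x3},{x3,x4},{x1,x2,x3}} V24={{x1,x2},{x1,x3},{x3,x4},{x1,x2,x3}} V34={{x1},{x4},{x1,x2},{x1,x3},{x1,x4},{x1,x5},{x3,x4},{x4,x5},{x1,x2,x3},{x1,x4,x5}}
  V123={{x3,x4}} V124={{x3,x4}} V134={{x4},{x1,x4},{x3,x4},{x4,x5},{x1,x4,x5}} V234={{x1,x2},{x1,x3},{x3,x4},{x1,x2,x3}}
  V1234={{x3,x4}}
components per intersection:
  V1: {{x4},{x1,x4},{x3,x4},{x4,x5},{x1,x4,x5}}
  V2: {{x2},{x3},{x1,x2},{x1,x3},{x2,x3},{x3,x4},{x1,x2,x3}}
  V3: {{x1},{x4},{x5},{x1,x2},{x1,x3},{x1,x4},{x1,x5},{x3,x4},{x4,x5},{x1,x2,x3},{x1,x4,x5}}
  V4: {{x1},{x4},{x1,x2},{x1,x3},{x1,x4},{x1,x5},{x3,x4},{x4,x5},{x1,x2,x3},{x1,x4,x5}}
  V12: {{x3,x4}}
  V13: {{x4},{x1,x4},{x3,x4},{x4,x5},{x1,x4,x5}}
  V14: {{x4},{x1,x4},{x3,x4},{x4,x5},{x1,x4,x5}}
  V23: {{x1,x2},{x1,x3},{x1,x2,x3}} {{x3,x4}}
  V24: {{x1,x2},{x1,x3},{x1,x2,x3}} {{x3,x4}}
  V34: {{x1},{x4},{x1,x2},{x1,x3},{x1,x4},{x1,x5},{x3,x4},{x4,x5},{x1,x2,x3},{x1,x4,x5}}
  V123: {{x3,x4}}
  V124: {{x3,x4}}
  V134: {{x4},{x1,x4},{x3,x4},{x4,x5},{x1,x4,x5}}
  V234: {{x1,x2},{x1,x3},{x1,x2,x3}} {{x3,x4}}
  V1234: {{x3,x4}}
C dims 4,8,5,1; δ0: rk 3, SNF 1^3; δ1: rk 4, SNF 1^4; δ2: rk 1, SNF 1^1
Ȟ^0: (4−3)−0=1 ⇒ Z
Ȟ^1: (8−4)−3=1 ⇒ Z
Ȟ^2: (5−1)−4=0 ⇒ 0


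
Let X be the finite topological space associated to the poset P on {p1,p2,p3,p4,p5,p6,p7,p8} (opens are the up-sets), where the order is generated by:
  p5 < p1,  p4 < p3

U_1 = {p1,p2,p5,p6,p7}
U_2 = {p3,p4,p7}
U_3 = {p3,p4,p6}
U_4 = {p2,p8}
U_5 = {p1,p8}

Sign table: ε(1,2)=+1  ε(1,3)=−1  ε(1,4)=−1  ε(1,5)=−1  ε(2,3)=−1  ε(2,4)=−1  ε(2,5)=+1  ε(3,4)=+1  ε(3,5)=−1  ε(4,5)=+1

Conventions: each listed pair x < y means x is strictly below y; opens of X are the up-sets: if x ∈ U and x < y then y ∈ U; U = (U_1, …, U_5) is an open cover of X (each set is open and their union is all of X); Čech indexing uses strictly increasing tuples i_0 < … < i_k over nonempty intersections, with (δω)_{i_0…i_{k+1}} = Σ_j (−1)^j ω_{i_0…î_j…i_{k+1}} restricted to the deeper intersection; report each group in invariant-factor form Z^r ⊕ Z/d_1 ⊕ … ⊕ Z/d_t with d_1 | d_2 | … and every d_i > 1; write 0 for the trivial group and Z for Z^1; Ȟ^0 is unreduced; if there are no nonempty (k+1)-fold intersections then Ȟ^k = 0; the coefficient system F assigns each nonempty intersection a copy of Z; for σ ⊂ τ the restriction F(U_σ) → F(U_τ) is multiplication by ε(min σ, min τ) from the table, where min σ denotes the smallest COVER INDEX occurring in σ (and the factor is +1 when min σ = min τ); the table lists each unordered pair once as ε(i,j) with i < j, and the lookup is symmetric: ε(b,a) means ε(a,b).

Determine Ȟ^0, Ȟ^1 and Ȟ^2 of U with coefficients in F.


Ȟ^0 = Z, Ȟ^1 = Z^2, Ȟ^2 = 0

intersection data:
  U12={p7} U13={p6} U14={p2} U15={p1} U23={p3,p4} U45={p8}
C dims 5,6; δ0: rk 4, SNF 1^4
Ȟ^0 = (5 − 4) − 0 = 1, so Ȟ^0 ≅ Z
Ȟ^1 = (6 − 0) − 4 = 2, so Ȟ^1 ≅ Z^2
Ȟ^2 = (0 − 0) − 0 = 0, so Ȟ^2 ≅ 0


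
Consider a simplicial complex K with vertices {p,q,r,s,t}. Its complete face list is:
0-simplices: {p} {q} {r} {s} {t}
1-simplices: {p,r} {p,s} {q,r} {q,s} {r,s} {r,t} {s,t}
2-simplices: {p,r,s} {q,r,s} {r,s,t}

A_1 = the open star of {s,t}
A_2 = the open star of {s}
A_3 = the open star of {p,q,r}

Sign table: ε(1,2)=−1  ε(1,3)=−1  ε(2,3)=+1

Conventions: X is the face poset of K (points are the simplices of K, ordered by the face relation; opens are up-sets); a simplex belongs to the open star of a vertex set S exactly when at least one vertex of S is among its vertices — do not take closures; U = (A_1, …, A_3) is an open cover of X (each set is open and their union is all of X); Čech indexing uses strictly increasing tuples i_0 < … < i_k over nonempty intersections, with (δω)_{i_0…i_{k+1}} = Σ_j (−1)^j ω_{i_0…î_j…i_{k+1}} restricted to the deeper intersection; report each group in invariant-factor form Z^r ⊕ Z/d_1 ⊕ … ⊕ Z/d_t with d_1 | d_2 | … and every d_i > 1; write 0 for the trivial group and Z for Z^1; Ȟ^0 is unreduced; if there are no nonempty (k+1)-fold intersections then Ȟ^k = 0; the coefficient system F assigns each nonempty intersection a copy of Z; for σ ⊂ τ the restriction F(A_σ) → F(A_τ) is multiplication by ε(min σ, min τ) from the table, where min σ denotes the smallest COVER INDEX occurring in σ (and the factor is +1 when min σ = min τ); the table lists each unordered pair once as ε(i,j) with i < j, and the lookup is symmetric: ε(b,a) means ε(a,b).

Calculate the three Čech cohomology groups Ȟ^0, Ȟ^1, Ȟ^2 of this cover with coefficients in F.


nerve simplices:
  A1={{s},{t},{p,s},{q,s},{r,s},{r,t},{s,t},{p,r,s},{q,r,s},{r,s,t}} A2={{s},{p,s},{q,s},{r,s},{s,t},{p,r,s},{q,r,s},{r,s,t}} A3={{p},{q},{r},{p,r},{p,s},{q,r},{q,s},{r,s},{r,t},{p,r,s},{q,r,s},{r,s,t}}
  A12={{s},{p,s},{q,s},{r,s},{s,t},{p,r,s},{q,r,s},{r,s,t}} A13={{p,s},{q,s},{r,s},{r,t},{p,r,s},{q,r,s},{r,s,t}} A23={{p,s},{q,s},{r,s},{p,r,s},{q,r,s},{r,s,t}}
  A123={{p,s},{q,s},{r,s},{p,r,s},{q,r,s},{r,s,t}}
C dims 3,3,1; δ0: rk 2, SNF 1^2; δ1: rk 1, SNF 1^1
degree 0: 3−2−0 = 1 → Ȟ^0 ≅ Z
degree 1: 3−1−2 = 0 → Ȟ^1 ≅ 0
degree 2: 1−0−1 = 0 → Ȟ^2 ≅ 0

Ȟ^0 ≅ Z, Ȟ^1 ≅ 0 and Ȟ^2 ≅ 0


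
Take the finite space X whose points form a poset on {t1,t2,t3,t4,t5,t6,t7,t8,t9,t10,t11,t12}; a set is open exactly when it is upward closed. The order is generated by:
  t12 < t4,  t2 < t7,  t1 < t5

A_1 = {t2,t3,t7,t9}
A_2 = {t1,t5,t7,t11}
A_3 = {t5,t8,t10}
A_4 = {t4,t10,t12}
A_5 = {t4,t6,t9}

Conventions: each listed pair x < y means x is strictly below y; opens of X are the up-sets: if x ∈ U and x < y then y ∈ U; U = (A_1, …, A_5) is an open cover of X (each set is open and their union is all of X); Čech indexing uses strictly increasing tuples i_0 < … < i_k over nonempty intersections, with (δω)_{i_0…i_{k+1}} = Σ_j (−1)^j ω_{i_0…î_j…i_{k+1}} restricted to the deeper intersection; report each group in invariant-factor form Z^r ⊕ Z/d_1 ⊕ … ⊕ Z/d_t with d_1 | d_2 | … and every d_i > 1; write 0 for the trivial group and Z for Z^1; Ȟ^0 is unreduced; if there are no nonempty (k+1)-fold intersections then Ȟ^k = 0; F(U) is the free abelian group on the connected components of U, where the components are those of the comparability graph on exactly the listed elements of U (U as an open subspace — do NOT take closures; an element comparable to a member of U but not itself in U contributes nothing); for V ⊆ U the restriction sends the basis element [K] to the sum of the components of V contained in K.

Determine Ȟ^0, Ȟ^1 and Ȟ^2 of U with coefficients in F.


Ȟ^0 ≅ Z^9,  Ȟ^1 ≅ 0,  Ȟ^2 ≅ 0

nonempty intersections:
  A12={t7} A15={t9} A23={t5} A34={t10} A45={t4}
components per intersection:
  A1: {t2,t7} {t3} {t9}
  A2: {t1,t5} {t7} {t11}
  A3: {t5} {t8} {t10}
  A4: {t4,t12} {t10}
  A5: {t4} {t6} {t9}
  A12: {t7}
  A15: {t9}
  A23: {t5}
  A34: {t10}
  A45: {t4}
C dims 14,5; δ0: rk 5, SNF 1^5
Ȟ^0: (14−5)−0=9 ⇒ Z^9
Ȟ^1: (5−0)−5=0 ⇒ 0
Ȟ^2: (0−0)−0=0 ⇒ 0


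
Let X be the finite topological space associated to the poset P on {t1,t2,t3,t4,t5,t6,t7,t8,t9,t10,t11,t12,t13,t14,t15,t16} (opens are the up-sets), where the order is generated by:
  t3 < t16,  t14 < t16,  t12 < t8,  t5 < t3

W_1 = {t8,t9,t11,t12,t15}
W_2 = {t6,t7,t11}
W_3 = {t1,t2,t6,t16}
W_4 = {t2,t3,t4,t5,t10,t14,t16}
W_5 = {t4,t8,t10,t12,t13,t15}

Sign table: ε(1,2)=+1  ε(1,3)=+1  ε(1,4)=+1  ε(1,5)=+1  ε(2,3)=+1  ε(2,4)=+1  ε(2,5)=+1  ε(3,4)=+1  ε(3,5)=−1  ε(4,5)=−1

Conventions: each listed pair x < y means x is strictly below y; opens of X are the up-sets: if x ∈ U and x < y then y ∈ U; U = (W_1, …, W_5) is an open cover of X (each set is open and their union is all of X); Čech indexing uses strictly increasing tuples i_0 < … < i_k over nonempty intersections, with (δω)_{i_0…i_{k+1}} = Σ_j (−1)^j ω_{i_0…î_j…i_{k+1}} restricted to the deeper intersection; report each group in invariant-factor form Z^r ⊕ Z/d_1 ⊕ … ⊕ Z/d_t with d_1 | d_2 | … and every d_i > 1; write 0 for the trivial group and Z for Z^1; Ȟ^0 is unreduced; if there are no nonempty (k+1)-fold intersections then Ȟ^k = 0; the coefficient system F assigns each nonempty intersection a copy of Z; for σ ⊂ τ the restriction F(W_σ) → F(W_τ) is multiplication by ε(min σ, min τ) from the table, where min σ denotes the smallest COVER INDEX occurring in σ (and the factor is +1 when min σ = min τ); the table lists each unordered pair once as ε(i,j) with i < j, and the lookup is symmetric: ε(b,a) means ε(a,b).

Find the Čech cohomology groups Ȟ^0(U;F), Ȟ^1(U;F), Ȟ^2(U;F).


intersection data:
  W12={t11} W15={t8,t12,t15} W23={t6} W34={t2,t16} W45={t4,t10}
C dims 5,5; δ0: rk 5, SNF 1^4·2
Ȟ^0 = (5 − 5) − 0 = 0, so Ȟ^0 ≅ 0
Ȟ^1 = (5 − 0) − 5 = 0 plus torsion [2], so Ȟ^1 ≅ Z/2
Ȟ^2 = (0 − 0) − 0 = 0, so Ȟ^2 ≅ 0

Ȟ^0(U;F) ≅ 0, Ȟ^1(U;F) ≅ Z/2, Ȟ^2(U;F) ≅ 0


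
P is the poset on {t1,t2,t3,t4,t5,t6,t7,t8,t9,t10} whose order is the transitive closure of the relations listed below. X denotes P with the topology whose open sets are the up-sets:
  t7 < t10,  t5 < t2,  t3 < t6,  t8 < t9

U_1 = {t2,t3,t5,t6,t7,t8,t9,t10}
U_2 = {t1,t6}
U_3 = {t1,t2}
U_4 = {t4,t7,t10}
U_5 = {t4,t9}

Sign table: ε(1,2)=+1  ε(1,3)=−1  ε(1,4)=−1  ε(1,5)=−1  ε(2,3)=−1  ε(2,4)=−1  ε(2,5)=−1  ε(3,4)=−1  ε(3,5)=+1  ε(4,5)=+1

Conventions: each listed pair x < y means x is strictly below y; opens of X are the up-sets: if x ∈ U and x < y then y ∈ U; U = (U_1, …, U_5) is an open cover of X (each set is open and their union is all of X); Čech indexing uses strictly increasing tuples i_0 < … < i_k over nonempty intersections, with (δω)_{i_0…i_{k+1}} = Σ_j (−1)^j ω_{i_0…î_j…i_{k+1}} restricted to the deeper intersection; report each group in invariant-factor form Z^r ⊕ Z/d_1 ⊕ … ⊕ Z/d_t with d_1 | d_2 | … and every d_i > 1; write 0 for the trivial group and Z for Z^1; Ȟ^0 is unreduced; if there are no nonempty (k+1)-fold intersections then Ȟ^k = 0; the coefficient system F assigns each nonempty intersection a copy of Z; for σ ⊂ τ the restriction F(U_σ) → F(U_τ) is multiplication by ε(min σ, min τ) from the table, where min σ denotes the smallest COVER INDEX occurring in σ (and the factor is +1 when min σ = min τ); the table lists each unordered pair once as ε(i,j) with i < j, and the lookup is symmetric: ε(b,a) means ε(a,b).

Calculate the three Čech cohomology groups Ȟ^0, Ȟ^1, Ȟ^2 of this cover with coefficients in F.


cover nerve:
  U12={t6} U13={t2} U14={t7,t10} U15={t9} U23={t1} U45={t4}
C dims 5,6; δ0: rk 4, SNF 1^4
Ȟ^0: (5−4)−0=1 ⇒ Z
Ȟ^1: (6−0)−4=2 ⇒ Z^2
Ȟ^2: (0−0)−0=0 ⇒ 0

Ȟ^0 ≅ Z,  Ȟ^1 ≅ Z^2,  Ȟ^2 ≅ 0


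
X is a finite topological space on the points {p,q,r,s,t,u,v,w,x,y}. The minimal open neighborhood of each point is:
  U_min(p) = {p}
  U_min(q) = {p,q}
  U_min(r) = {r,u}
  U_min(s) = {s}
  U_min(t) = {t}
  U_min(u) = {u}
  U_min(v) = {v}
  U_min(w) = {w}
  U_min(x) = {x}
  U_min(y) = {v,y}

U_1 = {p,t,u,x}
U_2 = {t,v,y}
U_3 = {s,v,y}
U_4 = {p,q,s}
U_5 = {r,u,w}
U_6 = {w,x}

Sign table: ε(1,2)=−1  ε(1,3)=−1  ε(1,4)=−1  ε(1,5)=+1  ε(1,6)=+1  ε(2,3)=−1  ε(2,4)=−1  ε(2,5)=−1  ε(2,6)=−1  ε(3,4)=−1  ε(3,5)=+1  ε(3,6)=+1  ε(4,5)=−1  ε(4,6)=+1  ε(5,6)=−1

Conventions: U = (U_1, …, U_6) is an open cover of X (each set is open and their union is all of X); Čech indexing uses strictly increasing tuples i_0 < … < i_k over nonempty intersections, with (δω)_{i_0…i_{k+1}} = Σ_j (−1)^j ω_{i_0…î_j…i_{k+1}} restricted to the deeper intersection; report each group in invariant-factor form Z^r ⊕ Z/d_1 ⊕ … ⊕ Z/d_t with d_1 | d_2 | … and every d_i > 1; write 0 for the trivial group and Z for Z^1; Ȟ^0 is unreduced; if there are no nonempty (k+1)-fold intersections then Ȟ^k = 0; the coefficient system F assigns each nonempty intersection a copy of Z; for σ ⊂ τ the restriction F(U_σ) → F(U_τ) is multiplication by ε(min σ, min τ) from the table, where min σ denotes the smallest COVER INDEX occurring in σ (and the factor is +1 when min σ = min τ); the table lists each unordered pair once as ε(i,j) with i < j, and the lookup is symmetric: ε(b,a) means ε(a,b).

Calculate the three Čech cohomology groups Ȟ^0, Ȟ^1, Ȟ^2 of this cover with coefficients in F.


nerve of the cover:
  U12={t} U14={p} U15={u} U16={x} U23={v,y} U34={s} U56={w}
C dims 6,7; δ0: rk 6, SNF 1^5·2
Ȟ^0 = (6 − 6) − 0 = 0, so Ȟ^0 ≅ 0
Ȟ^1 = (7 − 0) − 6 = 1 plus torsion [2], so Ȟ^1 ≅ Z ⊕ Z/2
Ȟ^2 = (0 − 0) − 0 = 0, so Ȟ^2 ≅ 0

Ȟ^0(U;F) ≅ 0,  Ȟ^1(U;F) ≅ Z ⊕ Z/2,  Ȟ^2(U;F) ≅ 0


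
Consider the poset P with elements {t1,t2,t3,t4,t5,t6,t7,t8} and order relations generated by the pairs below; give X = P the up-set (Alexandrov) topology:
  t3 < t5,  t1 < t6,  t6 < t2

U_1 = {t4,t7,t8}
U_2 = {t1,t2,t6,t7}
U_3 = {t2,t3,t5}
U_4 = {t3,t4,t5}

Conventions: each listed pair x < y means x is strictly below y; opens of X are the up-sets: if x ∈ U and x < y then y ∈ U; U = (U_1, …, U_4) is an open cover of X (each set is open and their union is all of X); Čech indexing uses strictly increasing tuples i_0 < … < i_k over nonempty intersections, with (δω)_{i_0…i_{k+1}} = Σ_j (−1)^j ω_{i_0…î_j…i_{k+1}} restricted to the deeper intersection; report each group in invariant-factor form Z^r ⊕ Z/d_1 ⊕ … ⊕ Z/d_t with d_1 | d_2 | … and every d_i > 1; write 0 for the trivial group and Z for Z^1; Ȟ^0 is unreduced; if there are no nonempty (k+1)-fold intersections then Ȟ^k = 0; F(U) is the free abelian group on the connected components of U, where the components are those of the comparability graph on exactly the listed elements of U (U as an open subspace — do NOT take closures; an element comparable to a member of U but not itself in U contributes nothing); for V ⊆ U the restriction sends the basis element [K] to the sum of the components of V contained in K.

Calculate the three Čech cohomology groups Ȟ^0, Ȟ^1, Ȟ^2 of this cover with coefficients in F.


nerve simplices:
  U12={t7} U14={t4} U23={t2} U34={t3,t5}
components per intersection:
  U1: {t4} {t7} {t8}
  U2: {t1,t2,t6} {t7}
  U3: {t2} {t3,t5}
  U4: {t3,t5} {t4}
  U12: {t7}
  U14: {t4}
  U23: {t2}
  U34: {t3,t5}
C dims 9,4; δ0: rk 4, SNF 1^4
degree 0: 9−4−0 = 5 → Ȟ^0 ≅ Z^5
degree 1: 4−0−4 = 0 → Ȟ^1 ≅ 0
degree 2: 0−0−0 = 0 → Ȟ^2 ≅ 0

Ȟ^0 = Z^5, Ȟ^1 = 0 and Ȟ^2 = 0


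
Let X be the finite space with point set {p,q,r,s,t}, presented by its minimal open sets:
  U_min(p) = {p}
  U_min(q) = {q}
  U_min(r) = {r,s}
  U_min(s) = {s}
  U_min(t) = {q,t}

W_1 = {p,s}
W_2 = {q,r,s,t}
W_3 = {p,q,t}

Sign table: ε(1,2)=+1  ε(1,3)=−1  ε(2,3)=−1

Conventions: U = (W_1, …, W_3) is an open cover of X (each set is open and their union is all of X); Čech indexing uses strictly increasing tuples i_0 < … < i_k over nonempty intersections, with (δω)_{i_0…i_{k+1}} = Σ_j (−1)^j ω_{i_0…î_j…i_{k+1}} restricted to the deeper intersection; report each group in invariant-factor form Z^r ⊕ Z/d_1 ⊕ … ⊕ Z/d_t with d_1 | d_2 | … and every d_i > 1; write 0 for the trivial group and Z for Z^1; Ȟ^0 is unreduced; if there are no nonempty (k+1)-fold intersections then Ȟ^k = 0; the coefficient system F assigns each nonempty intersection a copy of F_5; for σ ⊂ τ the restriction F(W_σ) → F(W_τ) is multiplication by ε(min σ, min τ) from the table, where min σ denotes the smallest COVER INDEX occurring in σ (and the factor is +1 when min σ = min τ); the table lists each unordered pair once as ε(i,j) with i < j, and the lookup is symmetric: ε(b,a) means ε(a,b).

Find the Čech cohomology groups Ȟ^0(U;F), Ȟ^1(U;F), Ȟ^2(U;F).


nerve simplices:
  W12={s} W13={p} W23={q,t}
C dims 3,3; δ0: rk_F5 2
degree 0: 3−2−0 = 1 → Ȟ^0 ≅ Z/5
degree 1: 3−0−2 = 1 → Ȟ^1 ≅ Z/5
degree 2: 0−0−0 = 0 → Ȟ^2 ≅ 0

Ȟ^0(U;F) ≅ Z/5, Ȟ^1(U;F) ≅ Z/5, Ȟ^2(U;F) ≅ 0


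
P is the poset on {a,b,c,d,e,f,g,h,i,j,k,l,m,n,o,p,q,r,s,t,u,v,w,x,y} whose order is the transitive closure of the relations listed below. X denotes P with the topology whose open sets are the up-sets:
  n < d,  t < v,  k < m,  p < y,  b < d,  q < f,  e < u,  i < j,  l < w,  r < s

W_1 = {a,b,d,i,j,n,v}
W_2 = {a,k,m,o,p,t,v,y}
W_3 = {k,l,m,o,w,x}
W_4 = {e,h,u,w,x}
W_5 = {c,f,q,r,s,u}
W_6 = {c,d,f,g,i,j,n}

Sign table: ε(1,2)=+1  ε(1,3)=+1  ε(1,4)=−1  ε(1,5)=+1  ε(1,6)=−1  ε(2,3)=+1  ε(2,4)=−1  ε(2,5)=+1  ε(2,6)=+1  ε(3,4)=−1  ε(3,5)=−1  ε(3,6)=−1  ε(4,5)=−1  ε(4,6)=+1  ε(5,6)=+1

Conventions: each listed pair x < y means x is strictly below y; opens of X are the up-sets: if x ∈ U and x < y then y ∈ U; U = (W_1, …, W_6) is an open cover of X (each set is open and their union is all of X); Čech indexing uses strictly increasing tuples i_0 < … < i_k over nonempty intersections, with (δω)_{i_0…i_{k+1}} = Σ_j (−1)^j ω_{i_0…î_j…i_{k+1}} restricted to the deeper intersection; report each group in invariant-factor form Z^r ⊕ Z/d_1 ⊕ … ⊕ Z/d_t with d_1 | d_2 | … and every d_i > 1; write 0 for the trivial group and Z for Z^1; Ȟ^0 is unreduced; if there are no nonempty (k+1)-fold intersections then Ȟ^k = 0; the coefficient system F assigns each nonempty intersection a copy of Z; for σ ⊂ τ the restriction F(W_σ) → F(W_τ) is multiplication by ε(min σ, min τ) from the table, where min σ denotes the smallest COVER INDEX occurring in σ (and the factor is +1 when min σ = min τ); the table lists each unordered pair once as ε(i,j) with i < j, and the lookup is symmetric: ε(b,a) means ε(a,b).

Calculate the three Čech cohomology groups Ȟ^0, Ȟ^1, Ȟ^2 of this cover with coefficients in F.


nonempty overlaps:
  W12={a,v} W16={d,i,j,n} W23={k,m,o} W34={w,x} W45={u} W56={c,f}
C dims 6,6; δ0: rk 6, SNF 1^5·2
degree 0: 6−6−0 = 0 → Ȟ^0 ≅ 0
degree 1: 6−0−6 = 0 plus torsion [2] → Ȟ^1 ≅ Z/2
degree 2: 0−0−0 = 0 → Ȟ^2 ≅ 0

Ȟ^0(U;F) ≅ 0, Ȟ^1(U;F) ≅ Z/2 and Ȟ^2(U;F) ≅ 0
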